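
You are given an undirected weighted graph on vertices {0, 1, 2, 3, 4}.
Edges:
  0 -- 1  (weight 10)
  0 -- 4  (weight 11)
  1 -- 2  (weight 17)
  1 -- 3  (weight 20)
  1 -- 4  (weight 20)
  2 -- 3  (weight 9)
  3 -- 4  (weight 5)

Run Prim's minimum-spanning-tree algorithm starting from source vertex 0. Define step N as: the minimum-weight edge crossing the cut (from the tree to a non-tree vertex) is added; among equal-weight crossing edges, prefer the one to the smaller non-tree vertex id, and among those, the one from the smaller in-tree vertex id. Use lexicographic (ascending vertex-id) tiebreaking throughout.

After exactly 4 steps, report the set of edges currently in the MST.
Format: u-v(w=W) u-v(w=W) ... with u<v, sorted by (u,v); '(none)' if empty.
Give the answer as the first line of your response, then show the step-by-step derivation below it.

0-1(w=10) 0-4(w=11) 2-3(w=9) 3-4(w=5)

step 1: add edge 0-1 (w=10); MST = {0-1(w=10)}
step 2: add edge 0-4 (w=11); MST = {0-1(w=10) 0-4(w=11)}
step 3: add edge 3-4 (w=5); MST = {0-1(w=10) 0-4(w=11) 3-4(w=5)}
step 4: add edge 2-3 (w=9); MST = {0-1(w=10) 0-4(w=11) 2-3(w=9) 3-4(w=5)}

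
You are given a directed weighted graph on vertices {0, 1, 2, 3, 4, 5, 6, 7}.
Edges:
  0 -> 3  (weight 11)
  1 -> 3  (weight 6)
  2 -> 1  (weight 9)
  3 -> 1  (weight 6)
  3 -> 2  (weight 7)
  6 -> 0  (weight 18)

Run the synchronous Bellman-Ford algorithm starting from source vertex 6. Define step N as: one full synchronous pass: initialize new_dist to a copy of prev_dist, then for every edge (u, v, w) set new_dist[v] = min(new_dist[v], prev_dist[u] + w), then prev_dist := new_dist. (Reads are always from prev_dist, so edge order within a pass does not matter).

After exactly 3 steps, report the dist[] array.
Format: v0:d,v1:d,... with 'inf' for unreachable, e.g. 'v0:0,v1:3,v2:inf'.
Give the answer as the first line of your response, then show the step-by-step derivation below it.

v0:18,v1:35,v2:36,v3:29,v4:inf,v5:inf,v6:0,v7:inf

step 1: dist = v0:18,v1:inf,v2:inf,v3:inf,v4:inf,v5:inf,v6:0,v7:inf
step 2: dist = v0:18,v1:inf,v2:inf,v3:29,v4:inf,v5:inf,v6:0,v7:inf
step 3: dist = v0:18,v1:35,v2:36,v3:29,v4:inf,v5:inf,v6:0,v7:inf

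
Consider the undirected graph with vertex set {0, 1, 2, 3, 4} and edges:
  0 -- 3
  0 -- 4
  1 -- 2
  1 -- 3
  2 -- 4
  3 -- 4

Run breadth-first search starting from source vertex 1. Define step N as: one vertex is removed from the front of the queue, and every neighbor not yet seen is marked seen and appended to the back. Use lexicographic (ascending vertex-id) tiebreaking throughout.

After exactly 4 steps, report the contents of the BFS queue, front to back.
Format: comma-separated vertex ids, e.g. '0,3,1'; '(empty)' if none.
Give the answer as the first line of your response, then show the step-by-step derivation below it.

0

step 1: dequeue 1; queue=[2,3]; order=1
step 2: dequeue 2; queue=[3,4]; order=1,2
step 3: dequeue 3; queue=[4,0]; order=1,2,3
step 4: dequeue 4; queue=[0]; order=1,2,3,4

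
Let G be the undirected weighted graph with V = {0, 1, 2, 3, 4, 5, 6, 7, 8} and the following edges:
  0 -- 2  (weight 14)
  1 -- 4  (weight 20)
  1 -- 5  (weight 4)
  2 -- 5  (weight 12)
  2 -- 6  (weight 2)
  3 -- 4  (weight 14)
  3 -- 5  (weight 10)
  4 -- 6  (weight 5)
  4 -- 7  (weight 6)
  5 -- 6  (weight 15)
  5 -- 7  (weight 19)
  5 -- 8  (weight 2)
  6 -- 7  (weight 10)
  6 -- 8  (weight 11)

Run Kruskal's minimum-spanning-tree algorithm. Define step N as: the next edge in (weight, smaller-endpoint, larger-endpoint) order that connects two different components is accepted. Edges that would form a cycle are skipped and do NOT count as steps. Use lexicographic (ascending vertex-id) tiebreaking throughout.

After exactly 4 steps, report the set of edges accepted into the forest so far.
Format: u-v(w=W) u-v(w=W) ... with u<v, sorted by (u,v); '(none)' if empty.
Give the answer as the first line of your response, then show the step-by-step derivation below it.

1-5(w=4) 2-6(w=2) 4-6(w=5) 5-8(w=2)

step 1: add edge 2-6 (w=2); MST = {2-6(w=2)}
step 2: add edge 5-8 (w=2); MST = {2-6(w=2) 5-8(w=2)}
step 3: add edge 1-5 (w=4); MST = {1-5(w=4) 2-6(w=2) 5-8(w=2)}
step 4: add edge 4-6 (w=5); MST = {1-5(w=4) 2-6(w=2) 4-6(w=5) 5-8(w=2)}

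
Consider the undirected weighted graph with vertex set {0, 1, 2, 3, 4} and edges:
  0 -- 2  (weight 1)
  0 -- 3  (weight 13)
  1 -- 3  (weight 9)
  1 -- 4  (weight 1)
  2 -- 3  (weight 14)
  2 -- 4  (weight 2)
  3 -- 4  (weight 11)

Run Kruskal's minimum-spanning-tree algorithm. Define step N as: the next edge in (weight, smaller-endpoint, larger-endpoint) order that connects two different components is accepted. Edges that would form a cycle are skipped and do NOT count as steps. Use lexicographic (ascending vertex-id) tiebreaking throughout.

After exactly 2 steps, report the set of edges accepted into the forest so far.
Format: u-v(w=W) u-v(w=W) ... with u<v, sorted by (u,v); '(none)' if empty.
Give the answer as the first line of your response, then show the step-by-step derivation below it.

0-2(w=1) 1-4(w=1)

step 1: add edge 0-2 (w=1); MST = {0-2(w=1)}
step 2: add edge 1-4 (w=1); MST = {0-2(w=1) 1-4(w=1)}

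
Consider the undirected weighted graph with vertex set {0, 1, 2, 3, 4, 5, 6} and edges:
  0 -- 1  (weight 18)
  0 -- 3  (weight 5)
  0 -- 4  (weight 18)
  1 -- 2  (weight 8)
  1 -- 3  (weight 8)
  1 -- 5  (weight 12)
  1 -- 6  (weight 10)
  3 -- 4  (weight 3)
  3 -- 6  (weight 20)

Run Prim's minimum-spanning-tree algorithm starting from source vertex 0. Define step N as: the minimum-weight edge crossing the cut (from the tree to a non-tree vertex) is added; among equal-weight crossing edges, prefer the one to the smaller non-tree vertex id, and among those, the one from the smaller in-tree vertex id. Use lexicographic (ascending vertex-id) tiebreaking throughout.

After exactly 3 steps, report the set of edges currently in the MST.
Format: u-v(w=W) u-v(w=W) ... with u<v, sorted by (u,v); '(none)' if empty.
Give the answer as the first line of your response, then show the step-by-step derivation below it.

0-3(w=5) 1-3(w=8) 3-4(w=3)

step 1: add edge 0-3 (w=5); MST = {0-3(w=5)}
step 2: add edge 3-4 (w=3); MST = {0-3(w=5) 3-4(w=3)}
step 3: add edge 1-3 (w=8); MST = {0-3(w=5) 1-3(w=8) 3-4(w=3)}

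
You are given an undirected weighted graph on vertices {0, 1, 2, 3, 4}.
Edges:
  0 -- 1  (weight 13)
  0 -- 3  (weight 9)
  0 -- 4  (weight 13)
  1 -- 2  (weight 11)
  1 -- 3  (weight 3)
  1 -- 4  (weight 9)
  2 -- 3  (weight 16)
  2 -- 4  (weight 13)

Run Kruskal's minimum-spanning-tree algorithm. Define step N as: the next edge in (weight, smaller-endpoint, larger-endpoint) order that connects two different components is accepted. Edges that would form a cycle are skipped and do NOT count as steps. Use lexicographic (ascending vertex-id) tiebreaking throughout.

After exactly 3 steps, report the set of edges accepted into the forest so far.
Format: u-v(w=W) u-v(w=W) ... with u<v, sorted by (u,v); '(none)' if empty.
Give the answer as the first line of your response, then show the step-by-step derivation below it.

0-3(w=9) 1-3(w=3) 1-4(w=9)

step 1: add edge 1-3 (w=3); MST = {1-3(w=3)}
step 2: add edge 0-3 (w=9); MST = {0-3(w=9) 1-3(w=3)}
step 3: add edge 1-4 (w=9); MST = {0-3(w=9) 1-3(w=3) 1-4(w=9)}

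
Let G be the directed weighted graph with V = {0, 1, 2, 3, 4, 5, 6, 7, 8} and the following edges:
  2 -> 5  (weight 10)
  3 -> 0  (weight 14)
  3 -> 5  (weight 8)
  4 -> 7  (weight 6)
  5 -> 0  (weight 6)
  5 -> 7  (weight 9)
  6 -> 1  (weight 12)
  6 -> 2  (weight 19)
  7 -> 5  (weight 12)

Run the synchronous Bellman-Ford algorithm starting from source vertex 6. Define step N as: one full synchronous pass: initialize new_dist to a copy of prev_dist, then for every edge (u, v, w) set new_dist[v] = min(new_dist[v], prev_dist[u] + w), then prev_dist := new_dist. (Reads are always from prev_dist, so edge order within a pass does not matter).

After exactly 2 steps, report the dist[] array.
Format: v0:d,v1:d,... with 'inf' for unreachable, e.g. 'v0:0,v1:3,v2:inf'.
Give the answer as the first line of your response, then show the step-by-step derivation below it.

v0:inf,v1:12,v2:19,v3:inf,v4:inf,v5:29,v6:0,v7:inf,v8:inf

step 1: dist = v0:inf,v1:12,v2:19,v3:inf,v4:inf,v5:inf,v6:0,v7:inf,v8:inf
step 2: dist = v0:inf,v1:12,v2:19,v3:inf,v4:inf,v5:29,v6:0,v7:inf,v8:inf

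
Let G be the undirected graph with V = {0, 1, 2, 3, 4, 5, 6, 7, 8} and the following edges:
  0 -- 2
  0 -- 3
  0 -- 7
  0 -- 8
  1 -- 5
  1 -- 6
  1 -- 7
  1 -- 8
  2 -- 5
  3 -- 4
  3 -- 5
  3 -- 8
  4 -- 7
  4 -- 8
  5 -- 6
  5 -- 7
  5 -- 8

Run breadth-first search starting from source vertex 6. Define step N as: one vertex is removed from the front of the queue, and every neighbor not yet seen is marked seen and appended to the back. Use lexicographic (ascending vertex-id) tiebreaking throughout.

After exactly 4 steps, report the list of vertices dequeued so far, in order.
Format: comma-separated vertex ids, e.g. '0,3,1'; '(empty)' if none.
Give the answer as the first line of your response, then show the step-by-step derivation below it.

6,1,5,7

step 1: dequeue 6; queue=[1,5]; order=6
step 2: dequeue 1; queue=[5,7,8]; order=6,1
step 3: dequeue 5; queue=[7,8,2,3]; order=6,1,5
step 4: dequeue 7; queue=[8,2,3,0,4]; order=6,1,5,7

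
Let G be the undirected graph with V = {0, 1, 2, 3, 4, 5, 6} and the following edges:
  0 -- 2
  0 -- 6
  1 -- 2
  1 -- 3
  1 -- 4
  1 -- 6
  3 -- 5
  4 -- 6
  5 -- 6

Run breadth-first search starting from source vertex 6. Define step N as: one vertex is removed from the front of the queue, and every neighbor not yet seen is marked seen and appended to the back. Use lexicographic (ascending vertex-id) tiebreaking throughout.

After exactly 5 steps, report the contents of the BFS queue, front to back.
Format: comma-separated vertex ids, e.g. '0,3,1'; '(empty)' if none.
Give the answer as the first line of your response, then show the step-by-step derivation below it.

2,3

step 1: dequeue 6; queue=[0,1,4,5]; order=6
step 2: dequeue 0; queue=[1,4,5,2]; order=6,0
step 3: dequeue 1; queue=[4,5,2,3]; order=6,0,1
step 4: dequeue 4; queue=[5,2,3]; order=6,0,1,4
step 5: dequeue 5; queue=[2,3]; order=6,0,1,4,5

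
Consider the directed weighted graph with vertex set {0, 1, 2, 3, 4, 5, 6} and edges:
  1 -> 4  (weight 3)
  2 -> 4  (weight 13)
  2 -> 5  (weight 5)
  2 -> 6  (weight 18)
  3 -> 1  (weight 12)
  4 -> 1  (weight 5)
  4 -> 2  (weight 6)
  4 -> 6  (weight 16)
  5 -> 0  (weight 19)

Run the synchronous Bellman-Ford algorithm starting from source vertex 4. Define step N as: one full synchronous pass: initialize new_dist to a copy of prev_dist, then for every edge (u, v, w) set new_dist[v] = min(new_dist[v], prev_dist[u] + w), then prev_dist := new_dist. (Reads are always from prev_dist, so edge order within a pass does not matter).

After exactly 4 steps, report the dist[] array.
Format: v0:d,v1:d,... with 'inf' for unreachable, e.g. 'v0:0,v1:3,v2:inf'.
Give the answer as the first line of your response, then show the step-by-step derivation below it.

v0:30,v1:5,v2:6,v3:inf,v4:0,v5:11,v6:16

step 1: dist = v0:inf,v1:5,v2:6,v3:inf,v4:0,v5:inf,v6:16
step 2: dist = v0:inf,v1:5,v2:6,v3:inf,v4:0,v5:11,v6:16
step 3: dist = v0:30,v1:5,v2:6,v3:inf,v4:0,v5:11,v6:16
step 4: dist = v0:30,v1:5,v2:6,v3:inf,v4:0,v5:11,v6:16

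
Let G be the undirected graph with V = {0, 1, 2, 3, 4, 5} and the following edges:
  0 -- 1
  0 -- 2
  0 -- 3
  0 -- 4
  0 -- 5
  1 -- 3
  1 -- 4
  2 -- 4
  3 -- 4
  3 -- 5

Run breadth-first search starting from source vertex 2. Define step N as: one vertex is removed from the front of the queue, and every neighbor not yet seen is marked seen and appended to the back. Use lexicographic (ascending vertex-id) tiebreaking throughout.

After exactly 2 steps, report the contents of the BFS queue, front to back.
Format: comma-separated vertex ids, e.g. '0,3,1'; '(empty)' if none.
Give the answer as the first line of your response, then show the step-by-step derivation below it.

4,1,3,5

step 1: dequeue 2; queue=[0,4]; order=2
step 2: dequeue 0; queue=[4,1,3,5]; order=2,0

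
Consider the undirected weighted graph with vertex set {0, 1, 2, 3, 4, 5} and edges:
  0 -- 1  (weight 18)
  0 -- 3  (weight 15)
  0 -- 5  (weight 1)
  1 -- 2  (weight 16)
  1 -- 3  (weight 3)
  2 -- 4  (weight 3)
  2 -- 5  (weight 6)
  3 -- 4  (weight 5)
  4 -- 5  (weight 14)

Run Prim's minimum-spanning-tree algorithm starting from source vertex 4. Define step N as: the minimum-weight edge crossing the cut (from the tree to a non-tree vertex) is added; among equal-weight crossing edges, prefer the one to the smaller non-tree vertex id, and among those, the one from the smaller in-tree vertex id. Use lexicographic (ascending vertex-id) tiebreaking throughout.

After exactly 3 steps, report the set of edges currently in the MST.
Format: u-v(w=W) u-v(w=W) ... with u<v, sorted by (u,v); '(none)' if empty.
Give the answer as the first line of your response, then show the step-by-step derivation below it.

1-3(w=3) 2-4(w=3) 3-4(w=5)

step 1: add edge 2-4 (w=3); MST = {2-4(w=3)}
step 2: add edge 3-4 (w=5); MST = {2-4(w=3) 3-4(w=5)}
step 3: add edge 1-3 (w=3); MST = {1-3(w=3) 2-4(w=3) 3-4(w=5)}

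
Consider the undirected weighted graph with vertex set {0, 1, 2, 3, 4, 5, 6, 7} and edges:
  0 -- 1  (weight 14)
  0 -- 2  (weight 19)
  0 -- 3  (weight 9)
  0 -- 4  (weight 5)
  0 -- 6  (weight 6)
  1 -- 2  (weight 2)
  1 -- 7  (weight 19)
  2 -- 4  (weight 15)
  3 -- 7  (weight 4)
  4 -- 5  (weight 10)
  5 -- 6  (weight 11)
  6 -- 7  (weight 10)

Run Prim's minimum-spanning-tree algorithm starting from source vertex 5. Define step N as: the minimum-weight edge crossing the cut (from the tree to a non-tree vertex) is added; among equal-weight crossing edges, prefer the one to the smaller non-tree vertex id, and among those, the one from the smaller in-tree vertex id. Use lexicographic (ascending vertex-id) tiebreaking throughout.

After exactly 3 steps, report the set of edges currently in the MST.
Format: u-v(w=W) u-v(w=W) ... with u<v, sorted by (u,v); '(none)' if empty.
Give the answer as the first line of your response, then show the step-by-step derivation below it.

0-4(w=5) 0-6(w=6) 4-5(w=10)

step 1: add edge 4-5 (w=10); MST = {4-5(w=10)}
step 2: add edge 0-4 (w=5); MST = {0-4(w=5) 4-5(w=10)}
step 3: add edge 0-6 (w=6); MST = {0-4(w=5) 0-6(w=6) 4-5(w=10)}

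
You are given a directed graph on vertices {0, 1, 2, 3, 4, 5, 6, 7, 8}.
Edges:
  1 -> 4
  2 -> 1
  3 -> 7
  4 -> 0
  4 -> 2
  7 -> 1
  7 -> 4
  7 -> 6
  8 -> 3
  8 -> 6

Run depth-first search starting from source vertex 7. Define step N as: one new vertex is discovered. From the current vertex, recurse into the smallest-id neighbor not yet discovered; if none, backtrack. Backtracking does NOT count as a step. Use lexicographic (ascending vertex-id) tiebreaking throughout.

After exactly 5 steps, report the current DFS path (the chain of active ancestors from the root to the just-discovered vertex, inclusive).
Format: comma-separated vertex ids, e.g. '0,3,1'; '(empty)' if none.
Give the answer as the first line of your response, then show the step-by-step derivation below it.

7,1,4,2

step 1: discover 7; path=7; order=7
step 2: discover 1; path=7>1; order=7,1
step 3: discover 4; path=7>1>4; order=7,1,4
step 4: discover 0; path=7>1>4>0; order=7,1,4,0
step 5: discover 2; path=7>1>4>2; order=7,1,4,0,2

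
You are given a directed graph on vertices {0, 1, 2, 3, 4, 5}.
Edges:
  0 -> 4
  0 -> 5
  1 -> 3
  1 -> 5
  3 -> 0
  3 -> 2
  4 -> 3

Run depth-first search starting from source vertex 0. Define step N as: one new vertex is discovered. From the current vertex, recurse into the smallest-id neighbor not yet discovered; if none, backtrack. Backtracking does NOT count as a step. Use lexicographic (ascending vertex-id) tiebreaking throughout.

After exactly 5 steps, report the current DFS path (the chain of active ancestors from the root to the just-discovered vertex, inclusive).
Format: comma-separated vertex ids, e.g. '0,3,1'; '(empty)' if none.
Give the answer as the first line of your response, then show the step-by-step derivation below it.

0,5

step 1: discover 0; path=0; order=0
step 2: discover 4; path=0>4; order=0,4
step 3: discover 3; path=0>4>3; order=0,4,3
step 4: discover 2; path=0>4>3>2; order=0,4,3,2
step 5: discover 5; path=0>5; order=0,4,3,2,5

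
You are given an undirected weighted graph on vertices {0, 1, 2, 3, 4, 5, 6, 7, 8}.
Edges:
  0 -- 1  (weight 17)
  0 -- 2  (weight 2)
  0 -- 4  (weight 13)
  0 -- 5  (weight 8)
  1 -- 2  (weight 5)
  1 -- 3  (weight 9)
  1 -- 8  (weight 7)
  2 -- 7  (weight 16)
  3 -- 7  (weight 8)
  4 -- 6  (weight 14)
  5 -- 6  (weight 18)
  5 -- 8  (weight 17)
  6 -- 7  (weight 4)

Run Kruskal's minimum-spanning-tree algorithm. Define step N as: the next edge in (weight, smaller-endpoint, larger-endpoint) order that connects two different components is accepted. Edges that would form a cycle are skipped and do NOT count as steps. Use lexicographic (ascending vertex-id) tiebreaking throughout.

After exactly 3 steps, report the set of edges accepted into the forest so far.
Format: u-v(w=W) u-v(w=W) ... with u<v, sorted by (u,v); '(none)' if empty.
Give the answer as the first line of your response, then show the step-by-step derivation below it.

0-2(w=2) 1-2(w=5) 6-7(w=4)

step 1: add edge 0-2 (w=2); MST = {0-2(w=2)}
step 2: add edge 6-7 (w=4); MST = {0-2(w=2) 6-7(w=4)}
step 3: add edge 1-2 (w=5); MST = {0-2(w=2) 1-2(w=5) 6-7(w=4)}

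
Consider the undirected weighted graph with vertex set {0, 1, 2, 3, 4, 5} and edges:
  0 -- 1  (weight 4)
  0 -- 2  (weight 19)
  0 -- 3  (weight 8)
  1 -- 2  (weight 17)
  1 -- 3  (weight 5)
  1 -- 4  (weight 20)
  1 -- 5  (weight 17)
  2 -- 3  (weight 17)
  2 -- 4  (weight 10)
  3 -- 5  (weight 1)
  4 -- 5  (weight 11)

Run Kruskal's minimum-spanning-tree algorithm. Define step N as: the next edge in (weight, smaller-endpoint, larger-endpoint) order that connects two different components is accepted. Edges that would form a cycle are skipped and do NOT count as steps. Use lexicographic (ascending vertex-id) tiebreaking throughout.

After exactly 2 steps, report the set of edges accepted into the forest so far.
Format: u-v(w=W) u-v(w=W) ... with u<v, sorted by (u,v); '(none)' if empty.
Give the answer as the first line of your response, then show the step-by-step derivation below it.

0-1(w=4) 3-5(w=1)

step 1: add edge 3-5 (w=1); MST = {3-5(w=1)}
step 2: add edge 0-1 (w=4); MST = {0-1(w=4) 3-5(w=1)}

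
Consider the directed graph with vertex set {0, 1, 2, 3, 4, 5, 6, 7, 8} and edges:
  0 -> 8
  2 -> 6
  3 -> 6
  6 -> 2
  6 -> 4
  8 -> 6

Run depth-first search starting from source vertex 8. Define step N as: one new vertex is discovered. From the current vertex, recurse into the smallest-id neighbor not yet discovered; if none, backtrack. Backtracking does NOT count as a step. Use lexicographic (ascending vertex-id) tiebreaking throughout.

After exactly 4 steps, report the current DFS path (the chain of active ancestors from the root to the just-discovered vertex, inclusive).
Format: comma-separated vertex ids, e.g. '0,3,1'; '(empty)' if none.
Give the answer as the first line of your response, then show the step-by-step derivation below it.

8,6,4

step 1: discover 8; path=8; order=8
step 2: discover 6; path=8>6; order=8,6
step 3: discover 2; path=8>6>2; order=8,6,2
step 4: discover 4; path=8>6>4; order=8,6,2,4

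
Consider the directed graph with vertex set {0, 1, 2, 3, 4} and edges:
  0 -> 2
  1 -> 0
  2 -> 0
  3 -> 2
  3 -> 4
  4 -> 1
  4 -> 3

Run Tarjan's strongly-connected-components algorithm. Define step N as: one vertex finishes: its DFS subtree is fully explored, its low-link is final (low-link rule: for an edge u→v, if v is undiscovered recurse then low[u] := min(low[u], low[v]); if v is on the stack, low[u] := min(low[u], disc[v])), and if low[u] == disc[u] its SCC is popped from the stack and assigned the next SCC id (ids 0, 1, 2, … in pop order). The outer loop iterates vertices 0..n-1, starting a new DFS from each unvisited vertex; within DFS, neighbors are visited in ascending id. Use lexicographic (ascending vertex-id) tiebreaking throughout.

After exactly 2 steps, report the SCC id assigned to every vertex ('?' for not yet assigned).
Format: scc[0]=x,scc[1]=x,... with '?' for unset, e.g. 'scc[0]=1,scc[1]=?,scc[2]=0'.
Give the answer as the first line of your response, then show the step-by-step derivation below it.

scc[0]=0,scc[1]=?,scc[2]=0,scc[3]=?,scc[4]=?

step 1: low=(low[0]=0,low[1]=?,low[2]=0,low[3]=?,low[4]=?); scc=(scc[0]=?,scc[1]=?,scc[2]=?,scc[3]=?,scc[4]=?)
step 2: low=(low[0]=0,low[1]=?,low[2]=0,low[3]=?,low[4]=?); scc=(scc[0]=0,scc[1]=?,scc[2]=0,scc[3]=?,scc[4]=?)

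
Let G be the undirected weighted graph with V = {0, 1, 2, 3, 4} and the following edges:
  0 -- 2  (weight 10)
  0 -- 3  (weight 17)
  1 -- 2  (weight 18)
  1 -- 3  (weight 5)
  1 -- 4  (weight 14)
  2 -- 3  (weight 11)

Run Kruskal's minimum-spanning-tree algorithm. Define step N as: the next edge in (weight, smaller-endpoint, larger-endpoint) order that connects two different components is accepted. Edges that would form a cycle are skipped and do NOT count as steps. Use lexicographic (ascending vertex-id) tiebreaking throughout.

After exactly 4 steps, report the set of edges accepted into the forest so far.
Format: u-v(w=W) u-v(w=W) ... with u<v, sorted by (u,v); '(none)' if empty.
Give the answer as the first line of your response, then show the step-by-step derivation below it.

0-2(w=10) 1-3(w=5) 1-4(w=14) 2-3(w=11)

step 1: add edge 1-3 (w=5); MST = {1-3(w=5)}
step 2: add edge 0-2 (w=10); MST = {0-2(w=10) 1-3(w=5)}
step 3: add edge 2-3 (w=11); MST = {0-2(w=10) 1-3(w=5) 2-3(w=11)}
step 4: add edge 1-4 (w=14); MST = {0-2(w=10) 1-3(w=5) 1-4(w=14) 2-3(w=11)}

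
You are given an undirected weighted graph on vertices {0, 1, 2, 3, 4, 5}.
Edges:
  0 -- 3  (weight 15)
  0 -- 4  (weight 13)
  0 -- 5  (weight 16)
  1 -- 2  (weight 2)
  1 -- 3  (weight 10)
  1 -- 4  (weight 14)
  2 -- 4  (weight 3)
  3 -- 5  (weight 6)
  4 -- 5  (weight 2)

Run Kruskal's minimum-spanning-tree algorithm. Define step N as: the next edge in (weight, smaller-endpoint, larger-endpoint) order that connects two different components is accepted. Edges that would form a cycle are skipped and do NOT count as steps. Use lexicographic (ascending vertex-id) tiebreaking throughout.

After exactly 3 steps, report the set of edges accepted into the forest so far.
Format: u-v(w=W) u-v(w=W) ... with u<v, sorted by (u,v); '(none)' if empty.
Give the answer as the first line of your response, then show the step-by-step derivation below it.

1-2(w=2) 2-4(w=3) 4-5(w=2)

step 1: add edge 1-2 (w=2); MST = {1-2(w=2)}
step 2: add edge 4-5 (w=2); MST = {1-2(w=2) 4-5(w=2)}
step 3: add edge 2-4 (w=3); MST = {1-2(w=2) 2-4(w=3) 4-5(w=2)}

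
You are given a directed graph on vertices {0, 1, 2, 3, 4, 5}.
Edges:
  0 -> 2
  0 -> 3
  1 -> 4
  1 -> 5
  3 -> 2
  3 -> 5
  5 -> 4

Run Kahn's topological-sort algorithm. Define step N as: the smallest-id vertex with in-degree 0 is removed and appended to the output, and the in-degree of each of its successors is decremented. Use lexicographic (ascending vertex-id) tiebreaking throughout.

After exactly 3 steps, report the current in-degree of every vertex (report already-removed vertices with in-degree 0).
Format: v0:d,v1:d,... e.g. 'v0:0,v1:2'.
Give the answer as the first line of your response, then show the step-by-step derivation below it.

v0:0,v1:0,v2:0,v3:0,v4:1,v5:0

step 1: output 0; order=[0]; indeg=(0,0,1,0,2,2)
step 2: output 1; order=[0,1]; indeg=(0,0,1,0,1,1)
step 3: output 3; order=[0,1,3]; indeg=(0,0,0,0,1,0)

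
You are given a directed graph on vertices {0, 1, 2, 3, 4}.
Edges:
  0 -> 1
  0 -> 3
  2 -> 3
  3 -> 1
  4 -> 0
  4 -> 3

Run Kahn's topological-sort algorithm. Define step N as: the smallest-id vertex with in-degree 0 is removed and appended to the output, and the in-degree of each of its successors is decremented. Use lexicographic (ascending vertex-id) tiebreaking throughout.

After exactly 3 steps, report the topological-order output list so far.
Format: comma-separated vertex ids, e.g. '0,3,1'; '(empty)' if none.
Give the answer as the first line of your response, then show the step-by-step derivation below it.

2,4,0

step 1: output 2; order=[2]; indeg=(1,2,0,2,0)
step 2: output 4; order=[2,4]; indeg=(0,2,0,1,0)
step 3: output 0; order=[2,4,0]; indeg=(0,1,0,0,0)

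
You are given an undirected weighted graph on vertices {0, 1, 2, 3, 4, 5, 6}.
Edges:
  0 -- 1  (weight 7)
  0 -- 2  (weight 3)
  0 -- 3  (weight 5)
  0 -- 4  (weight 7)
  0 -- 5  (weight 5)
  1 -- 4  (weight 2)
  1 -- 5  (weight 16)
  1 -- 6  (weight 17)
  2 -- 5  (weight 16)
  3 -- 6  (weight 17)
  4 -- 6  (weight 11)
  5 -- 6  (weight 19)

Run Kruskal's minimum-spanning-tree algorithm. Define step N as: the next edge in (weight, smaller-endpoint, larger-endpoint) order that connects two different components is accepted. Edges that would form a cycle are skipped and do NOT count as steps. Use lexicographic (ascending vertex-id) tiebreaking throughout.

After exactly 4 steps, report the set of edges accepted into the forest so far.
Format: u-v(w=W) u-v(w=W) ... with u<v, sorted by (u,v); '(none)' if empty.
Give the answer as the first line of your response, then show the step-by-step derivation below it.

0-2(w=3) 0-3(w=5) 0-5(w=5) 1-4(w=2)

step 1: add edge 1-4 (w=2); MST = {1-4(w=2)}
step 2: add edge 0-2 (w=3); MST = {0-2(w=3) 1-4(w=2)}
step 3: add edge 0-3 (w=5); MST = {0-2(w=3) 0-3(w=5) 1-4(w=2)}
step 4: add edge 0-5 (w=5); MST = {0-2(w=3) 0-3(w=5) 0-5(w=5) 1-4(w=2)}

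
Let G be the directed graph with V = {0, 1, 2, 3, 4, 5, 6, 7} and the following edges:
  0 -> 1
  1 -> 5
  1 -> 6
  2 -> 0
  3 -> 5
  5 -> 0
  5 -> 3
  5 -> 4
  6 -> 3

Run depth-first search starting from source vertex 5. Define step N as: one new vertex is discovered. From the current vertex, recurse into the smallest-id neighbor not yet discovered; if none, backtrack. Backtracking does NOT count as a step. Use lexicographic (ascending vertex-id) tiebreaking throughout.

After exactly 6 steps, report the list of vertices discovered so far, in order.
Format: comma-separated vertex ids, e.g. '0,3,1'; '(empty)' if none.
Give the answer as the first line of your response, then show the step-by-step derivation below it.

5,0,1,6,3,4

step 1: discover 5; path=5; order=5
step 2: discover 0; path=5>0; order=5,0
step 3: discover 1; path=5>0>1; order=5,0,1
step 4: discover 6; path=5>0>1>6; order=5,0,1,6
step 5: discover 3; path=5>0>1>6>3; order=5,0,1,6,3
step 6: discover 4; path=5>4; order=5,0,1,6,3,4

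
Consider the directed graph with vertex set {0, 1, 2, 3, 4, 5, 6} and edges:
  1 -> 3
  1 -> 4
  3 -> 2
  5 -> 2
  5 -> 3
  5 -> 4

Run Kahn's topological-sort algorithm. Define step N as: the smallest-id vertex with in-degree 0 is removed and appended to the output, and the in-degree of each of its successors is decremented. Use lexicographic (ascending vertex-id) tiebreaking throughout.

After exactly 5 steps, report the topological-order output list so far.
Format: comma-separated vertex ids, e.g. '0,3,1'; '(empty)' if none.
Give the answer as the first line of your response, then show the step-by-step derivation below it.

0,1,5,3,2

step 1: output 0; order=[0]; indeg=(0,0,2,2,2,0,0)
step 2: output 1; order=[0,1]; indeg=(0,0,2,1,1,0,0)
step 3: output 5; order=[0,1,5]; indeg=(0,0,1,0,0,0,0)
step 4: output 3; order=[0,1,5,3]; indeg=(0,0,0,0,0,0,0)
step 5: output 2; order=[0,1,5,3,2]; indeg=(0,0,0,0,0,0,0)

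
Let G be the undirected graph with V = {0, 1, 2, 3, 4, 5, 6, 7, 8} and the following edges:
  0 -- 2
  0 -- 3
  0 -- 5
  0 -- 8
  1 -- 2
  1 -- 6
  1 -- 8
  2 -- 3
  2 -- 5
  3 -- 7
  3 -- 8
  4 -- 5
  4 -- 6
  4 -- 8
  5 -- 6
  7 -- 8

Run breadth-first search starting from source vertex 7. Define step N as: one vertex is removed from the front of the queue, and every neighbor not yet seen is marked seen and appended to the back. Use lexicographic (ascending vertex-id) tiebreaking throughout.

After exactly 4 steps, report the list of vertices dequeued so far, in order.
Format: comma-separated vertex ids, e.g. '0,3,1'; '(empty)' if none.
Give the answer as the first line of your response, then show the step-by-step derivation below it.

7,3,8,0

step 1: dequeue 7; queue=[3,8]; order=7
step 2: dequeue 3; queue=[8,0,2]; order=7,3
step 3: dequeue 8; queue=[0,2,1,4]; order=7,3,8
step 4: dequeue 0; queue=[2,1,4,5]; order=7,3,8,0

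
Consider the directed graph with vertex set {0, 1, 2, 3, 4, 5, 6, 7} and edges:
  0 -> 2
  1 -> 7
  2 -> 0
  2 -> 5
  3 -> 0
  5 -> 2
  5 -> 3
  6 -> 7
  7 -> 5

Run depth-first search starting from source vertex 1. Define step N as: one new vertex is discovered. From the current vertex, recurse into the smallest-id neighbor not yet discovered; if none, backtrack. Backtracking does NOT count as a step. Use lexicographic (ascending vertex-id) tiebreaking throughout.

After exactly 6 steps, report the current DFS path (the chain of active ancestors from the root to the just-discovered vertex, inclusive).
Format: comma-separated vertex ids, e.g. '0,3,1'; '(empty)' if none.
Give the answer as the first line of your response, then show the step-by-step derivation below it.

1,7,5,3

step 1: discover 1; path=1; order=1
step 2: discover 7; path=1>7; order=1,7
step 3: discover 5; path=1>7>5; order=1,7,5
step 4: discover 2; path=1>7>5>2; order=1,7,5,2
step 5: discover 0; path=1>7>5>2>0; order=1,7,5,2,0
step 6: discover 3; path=1>7>5>3; order=1,7,5,2,0,3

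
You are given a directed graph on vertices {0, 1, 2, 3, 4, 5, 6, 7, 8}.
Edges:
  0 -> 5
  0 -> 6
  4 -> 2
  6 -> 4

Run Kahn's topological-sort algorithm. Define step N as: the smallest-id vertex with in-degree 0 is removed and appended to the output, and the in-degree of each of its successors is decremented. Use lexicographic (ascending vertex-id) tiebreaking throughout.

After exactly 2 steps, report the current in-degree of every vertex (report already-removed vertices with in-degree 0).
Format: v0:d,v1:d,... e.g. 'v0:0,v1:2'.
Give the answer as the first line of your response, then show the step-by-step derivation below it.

v0:0,v1:0,v2:1,v3:0,v4:1,v5:0,v6:0,v7:0,v8:0

step 1: output 0; order=[0]; indeg=(0,0,1,0,1,0,0,0,0)
step 2: output 1; order=[0,1]; indeg=(0,0,1,0,1,0,0,0,0)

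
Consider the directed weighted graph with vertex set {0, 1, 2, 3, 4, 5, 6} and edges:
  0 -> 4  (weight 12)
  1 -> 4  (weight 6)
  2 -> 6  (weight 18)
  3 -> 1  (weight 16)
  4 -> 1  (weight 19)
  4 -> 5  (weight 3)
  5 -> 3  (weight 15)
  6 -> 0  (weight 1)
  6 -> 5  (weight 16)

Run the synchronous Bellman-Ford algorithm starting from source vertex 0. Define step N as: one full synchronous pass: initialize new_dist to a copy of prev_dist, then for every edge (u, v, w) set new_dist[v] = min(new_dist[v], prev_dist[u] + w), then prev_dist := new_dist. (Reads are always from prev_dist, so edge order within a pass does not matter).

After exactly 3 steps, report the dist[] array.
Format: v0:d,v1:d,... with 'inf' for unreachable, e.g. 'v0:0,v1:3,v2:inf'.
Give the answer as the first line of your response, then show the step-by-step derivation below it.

v0:0,v1:31,v2:inf,v3:30,v4:12,v5:15,v6:inf

step 1: dist = v0:0,v1:inf,v2:inf,v3:inf,v4:12,v5:inf,v6:inf
step 2: dist = v0:0,v1:31,v2:inf,v3:inf,v4:12,v5:15,v6:inf
step 3: dist = v0:0,v1:31,v2:inf,v3:30,v4:12,v5:15,v6:inf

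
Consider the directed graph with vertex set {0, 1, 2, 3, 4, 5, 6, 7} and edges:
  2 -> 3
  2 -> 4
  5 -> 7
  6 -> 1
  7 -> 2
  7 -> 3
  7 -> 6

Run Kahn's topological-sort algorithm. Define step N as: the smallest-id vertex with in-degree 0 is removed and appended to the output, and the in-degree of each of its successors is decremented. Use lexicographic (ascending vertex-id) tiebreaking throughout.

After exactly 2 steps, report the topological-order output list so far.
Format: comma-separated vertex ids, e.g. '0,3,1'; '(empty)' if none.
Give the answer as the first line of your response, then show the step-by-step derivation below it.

0,5

step 1: output 0; order=[0]; indeg=(0,1,1,2,1,0,1,1)
step 2: output 5; order=[0,5]; indeg=(0,1,1,2,1,0,1,0)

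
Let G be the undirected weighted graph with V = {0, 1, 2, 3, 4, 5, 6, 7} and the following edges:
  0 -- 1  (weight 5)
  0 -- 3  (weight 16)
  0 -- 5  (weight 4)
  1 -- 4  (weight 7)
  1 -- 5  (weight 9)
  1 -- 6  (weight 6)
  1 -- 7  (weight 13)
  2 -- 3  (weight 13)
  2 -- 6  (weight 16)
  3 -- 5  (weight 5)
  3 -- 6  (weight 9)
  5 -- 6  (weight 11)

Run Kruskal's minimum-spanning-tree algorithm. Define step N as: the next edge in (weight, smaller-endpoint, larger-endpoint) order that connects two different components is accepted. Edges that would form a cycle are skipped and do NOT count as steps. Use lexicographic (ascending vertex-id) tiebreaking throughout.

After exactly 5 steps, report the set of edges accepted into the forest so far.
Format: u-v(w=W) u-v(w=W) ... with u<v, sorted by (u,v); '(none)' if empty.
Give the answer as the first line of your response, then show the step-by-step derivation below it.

0-1(w=5) 0-5(w=4) 1-4(w=7) 1-6(w=6) 3-5(w=5)

step 1: add edge 0-5 (w=4); MST = {0-5(w=4)}
step 2: add edge 0-1 (w=5); MST = {0-1(w=5) 0-5(w=4)}
step 3: add edge 3-5 (w=5); MST = {0-1(w=5) 0-5(w=4) 3-5(w=5)}
step 4: add edge 1-6 (w=6); MST = {0-1(w=5) 0-5(w=4) 1-6(w=6) 3-5(w=5)}
step 5: add edge 1-4 (w=7); MST = {0-1(w=5) 0-5(w=4) 1-4(w=7) 1-6(w=6) 3-5(w=5)}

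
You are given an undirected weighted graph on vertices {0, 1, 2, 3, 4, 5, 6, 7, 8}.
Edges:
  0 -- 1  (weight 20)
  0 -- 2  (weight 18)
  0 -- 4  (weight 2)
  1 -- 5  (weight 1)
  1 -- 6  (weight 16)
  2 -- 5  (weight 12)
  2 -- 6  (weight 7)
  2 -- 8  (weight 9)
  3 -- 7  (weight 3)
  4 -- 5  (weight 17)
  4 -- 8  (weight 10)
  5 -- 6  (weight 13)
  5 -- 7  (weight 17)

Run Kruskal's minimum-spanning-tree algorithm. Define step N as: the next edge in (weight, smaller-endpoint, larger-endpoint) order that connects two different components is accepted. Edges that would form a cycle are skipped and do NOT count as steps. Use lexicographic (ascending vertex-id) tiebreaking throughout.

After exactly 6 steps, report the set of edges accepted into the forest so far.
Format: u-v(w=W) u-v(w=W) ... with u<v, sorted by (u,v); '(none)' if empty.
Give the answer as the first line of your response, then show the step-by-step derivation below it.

0-4(w=2) 1-5(w=1) 2-6(w=7) 2-8(w=9) 3-7(w=3) 4-8(w=10)

step 1: add edge 1-5 (w=1); MST = {1-5(w=1)}
step 2: add edge 0-4 (w=2); MST = {0-4(w=2) 1-5(w=1)}
step 3: add edge 3-7 (w=3); MST = {0-4(w=2) 1-5(w=1) 3-7(w=3)}
step 4: add edge 2-6 (w=7); MST = {0-4(w=2) 1-5(w=1) 2-6(w=7) 3-7(w=3)}
step 5: add edge 2-8 (w=9); MST = {0-4(w=2) 1-5(w=1) 2-6(w=7) 2-8(w=9) 3-7(w=3)}
step 6: add edge 4-8 (w=10); MST = {0-4(w=2) 1-5(w=1) 2-6(w=7) 2-8(w=9) 3-7(w=3) 4-8(w=10)}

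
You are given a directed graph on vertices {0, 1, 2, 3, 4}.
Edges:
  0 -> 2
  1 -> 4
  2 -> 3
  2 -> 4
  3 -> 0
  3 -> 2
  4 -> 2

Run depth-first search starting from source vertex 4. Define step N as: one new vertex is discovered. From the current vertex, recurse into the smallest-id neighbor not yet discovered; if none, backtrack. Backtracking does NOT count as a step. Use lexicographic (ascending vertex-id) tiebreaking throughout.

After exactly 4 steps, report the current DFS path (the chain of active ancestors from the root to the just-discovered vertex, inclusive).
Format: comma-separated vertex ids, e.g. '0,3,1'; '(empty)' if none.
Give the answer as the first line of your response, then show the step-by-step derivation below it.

4,2,3,0

step 1: discover 4; path=4; order=4
step 2: discover 2; path=4>2; order=4,2
step 3: discover 3; path=4>2>3; order=4,2,3
step 4: discover 0; path=4>2>3>0; order=4,2,3,0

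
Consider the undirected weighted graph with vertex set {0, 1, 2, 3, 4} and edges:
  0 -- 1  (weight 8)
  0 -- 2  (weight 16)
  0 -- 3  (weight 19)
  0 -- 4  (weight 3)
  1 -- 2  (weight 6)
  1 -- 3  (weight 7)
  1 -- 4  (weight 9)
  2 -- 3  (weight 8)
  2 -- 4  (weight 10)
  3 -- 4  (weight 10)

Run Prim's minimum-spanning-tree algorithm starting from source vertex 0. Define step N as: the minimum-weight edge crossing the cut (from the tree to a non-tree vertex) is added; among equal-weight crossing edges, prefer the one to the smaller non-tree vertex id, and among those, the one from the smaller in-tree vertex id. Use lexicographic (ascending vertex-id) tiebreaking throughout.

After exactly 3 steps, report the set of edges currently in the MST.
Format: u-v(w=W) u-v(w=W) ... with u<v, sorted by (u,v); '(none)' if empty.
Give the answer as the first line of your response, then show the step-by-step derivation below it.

0-1(w=8) 0-4(w=3) 1-2(w=6)

step 1: add edge 0-4 (w=3); MST = {0-4(w=3)}
step 2: add edge 0-1 (w=8); MST = {0-1(w=8) 0-4(w=3)}
step 3: add edge 1-2 (w=6); MST = {0-1(w=8) 0-4(w=3) 1-2(w=6)}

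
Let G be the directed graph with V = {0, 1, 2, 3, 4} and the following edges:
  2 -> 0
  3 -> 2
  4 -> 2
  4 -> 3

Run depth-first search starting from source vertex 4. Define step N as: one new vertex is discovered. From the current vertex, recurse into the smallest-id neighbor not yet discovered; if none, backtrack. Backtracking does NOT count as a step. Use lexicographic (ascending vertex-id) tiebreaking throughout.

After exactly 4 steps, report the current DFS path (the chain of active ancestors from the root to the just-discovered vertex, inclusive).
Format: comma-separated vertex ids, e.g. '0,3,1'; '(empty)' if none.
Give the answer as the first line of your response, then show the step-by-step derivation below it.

4,3

step 1: discover 4; path=4; order=4
step 2: discover 2; path=4>2; order=4,2
step 3: discover 0; path=4>2>0; order=4,2,0
step 4: discover 3; path=4>3; order=4,2,0,3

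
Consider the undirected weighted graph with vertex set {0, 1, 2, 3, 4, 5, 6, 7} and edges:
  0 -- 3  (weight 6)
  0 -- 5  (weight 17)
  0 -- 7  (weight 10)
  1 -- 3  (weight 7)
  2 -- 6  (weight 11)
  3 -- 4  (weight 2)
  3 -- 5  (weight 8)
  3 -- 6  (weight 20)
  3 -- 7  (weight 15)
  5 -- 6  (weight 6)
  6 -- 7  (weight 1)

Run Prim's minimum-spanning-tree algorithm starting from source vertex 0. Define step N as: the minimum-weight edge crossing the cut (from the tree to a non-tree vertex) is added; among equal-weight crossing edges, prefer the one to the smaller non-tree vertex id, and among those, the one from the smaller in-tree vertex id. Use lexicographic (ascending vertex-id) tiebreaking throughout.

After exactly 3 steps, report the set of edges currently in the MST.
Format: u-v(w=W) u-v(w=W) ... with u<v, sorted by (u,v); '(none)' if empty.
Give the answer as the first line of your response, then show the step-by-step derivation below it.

0-3(w=6) 1-3(w=7) 3-4(w=2)

step 1: add edge 0-3 (w=6); MST = {0-3(w=6)}
step 2: add edge 3-4 (w=2); MST = {0-3(w=6) 3-4(w=2)}
step 3: add edge 1-3 (w=7); MST = {0-3(w=6) 1-3(w=7) 3-4(w=2)}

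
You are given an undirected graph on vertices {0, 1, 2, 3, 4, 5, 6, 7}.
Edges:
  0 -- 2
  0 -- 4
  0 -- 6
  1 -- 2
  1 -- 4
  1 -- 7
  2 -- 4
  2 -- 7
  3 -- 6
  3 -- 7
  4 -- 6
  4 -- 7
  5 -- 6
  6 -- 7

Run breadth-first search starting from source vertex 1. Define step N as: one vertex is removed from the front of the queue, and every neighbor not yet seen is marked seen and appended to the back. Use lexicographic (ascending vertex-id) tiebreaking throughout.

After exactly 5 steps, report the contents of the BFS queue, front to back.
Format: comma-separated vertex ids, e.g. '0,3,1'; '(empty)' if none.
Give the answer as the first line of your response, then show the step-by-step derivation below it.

6,3

step 1: dequeue 1; queue=[2,4,7]; order=1
step 2: dequeue 2; queue=[4,7,0]; order=1,2
step 3: dequeue 4; queue=[7,0,6]; order=1,2,4
step 4: dequeue 7; queue=[0,6,3]; order=1,2,4,7
step 5: dequeue 0; queue=[6,3]; order=1,2,4,7,0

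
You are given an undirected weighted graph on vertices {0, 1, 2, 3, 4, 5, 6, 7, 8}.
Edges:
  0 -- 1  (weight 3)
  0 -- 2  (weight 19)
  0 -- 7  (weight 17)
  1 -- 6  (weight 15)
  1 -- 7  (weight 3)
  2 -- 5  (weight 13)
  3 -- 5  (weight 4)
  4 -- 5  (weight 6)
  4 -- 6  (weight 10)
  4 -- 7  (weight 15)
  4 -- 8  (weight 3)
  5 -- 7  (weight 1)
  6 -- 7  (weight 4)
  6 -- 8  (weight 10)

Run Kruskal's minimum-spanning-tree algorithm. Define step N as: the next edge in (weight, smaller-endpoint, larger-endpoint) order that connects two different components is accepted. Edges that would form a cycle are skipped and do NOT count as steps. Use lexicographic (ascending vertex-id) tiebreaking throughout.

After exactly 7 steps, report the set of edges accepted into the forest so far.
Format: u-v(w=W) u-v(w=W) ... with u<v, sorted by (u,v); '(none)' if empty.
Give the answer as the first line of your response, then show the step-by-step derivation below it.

0-1(w=3) 1-7(w=3) 3-5(w=4) 4-5(w=6) 4-8(w=3) 5-7(w=1) 6-7(w=4)

step 1: add edge 5-7 (w=1); MST = {5-7(w=1)}
step 2: add edge 0-1 (w=3); MST = {0-1(w=3) 5-7(w=1)}
step 3: add edge 1-7 (w=3); MST = {0-1(w=3) 1-7(w=3) 5-7(w=1)}
step 4: add edge 4-8 (w=3); MST = {0-1(w=3) 1-7(w=3) 4-8(w=3) 5-7(w=1)}
step 5: add edge 3-5 (w=4); MST = {0-1(w=3) 1-7(w=3) 3-5(w=4) 4-8(w=3) 5-7(w=1)}
step 6: add edge 6-7 (w=4); MST = {0-1(w=3) 1-7(w=3) 3-5(w=4) 4-8(w=3) 5-7(w=1) 6-7(w=4)}
step 7: add edge 4-5 (w=6); MST = {0-1(w=3) 1-7(w=3) 3-5(w=4) 4-5(w=6) 4-8(w=3) 5-7(w=1) 6-7(w=4)}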